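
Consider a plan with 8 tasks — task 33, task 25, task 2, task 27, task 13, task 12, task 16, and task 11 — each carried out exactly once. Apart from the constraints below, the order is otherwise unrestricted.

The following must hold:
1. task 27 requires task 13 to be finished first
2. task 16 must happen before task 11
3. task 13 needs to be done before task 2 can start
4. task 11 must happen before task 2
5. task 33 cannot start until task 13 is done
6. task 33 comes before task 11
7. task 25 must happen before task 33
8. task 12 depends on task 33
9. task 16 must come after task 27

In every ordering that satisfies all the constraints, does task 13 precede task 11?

Chaining the stated constraints: task 13 → task 33 → task 11.
So task 13 must precede task 11 in any valid ordering.

Yes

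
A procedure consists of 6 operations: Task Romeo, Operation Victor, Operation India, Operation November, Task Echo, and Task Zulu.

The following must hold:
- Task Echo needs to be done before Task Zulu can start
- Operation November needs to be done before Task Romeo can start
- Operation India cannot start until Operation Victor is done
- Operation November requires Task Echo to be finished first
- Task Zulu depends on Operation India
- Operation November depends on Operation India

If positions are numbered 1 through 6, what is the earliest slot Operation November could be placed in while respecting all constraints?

4

Working backwards through the constraints from Operation November, its full set of required predecessors is Operation Victor, Operation India, Task Echo — 3 of them.
So at minimum 3 operations come before Operation November, putting Operation November no earlier than position 4. That position is achievable by scheduling exactly those predecessors first.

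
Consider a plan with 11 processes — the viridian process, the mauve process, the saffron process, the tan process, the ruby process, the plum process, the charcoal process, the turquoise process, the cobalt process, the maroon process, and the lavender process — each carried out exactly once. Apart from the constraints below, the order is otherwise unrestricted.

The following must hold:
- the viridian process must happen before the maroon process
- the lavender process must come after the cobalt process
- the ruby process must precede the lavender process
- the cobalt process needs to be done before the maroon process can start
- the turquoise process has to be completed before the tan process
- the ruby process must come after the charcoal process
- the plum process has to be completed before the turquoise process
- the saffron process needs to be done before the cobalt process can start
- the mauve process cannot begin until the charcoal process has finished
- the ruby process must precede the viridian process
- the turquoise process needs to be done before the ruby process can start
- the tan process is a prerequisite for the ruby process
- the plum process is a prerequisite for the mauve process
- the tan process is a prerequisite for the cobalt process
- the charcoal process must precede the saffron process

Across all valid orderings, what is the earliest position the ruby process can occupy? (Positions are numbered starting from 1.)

Working backwards through the constraints from the ruby process, its full set of required predecessors is the tan process, the plum process, the charcoal process, the turquoise process — 4 of them.
With 4 mandatory predecessors, the earliest the ruby process can sit is position 4+1 = 5, and placing just those 4 first achieves it.

5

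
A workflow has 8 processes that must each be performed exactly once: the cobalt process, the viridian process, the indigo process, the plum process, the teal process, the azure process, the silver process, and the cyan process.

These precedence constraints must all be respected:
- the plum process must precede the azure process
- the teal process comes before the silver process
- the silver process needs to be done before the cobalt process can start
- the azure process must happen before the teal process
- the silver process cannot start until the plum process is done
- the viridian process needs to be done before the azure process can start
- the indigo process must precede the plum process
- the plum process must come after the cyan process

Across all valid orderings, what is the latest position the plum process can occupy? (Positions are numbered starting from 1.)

The processes that are forced after the plum process, directly or by a chain of constraints, are the cobalt process, the teal process, the azure process, the silver process. That's 4 processes.
So at least 4 processes follow the plum process, putting the plum process no later than position 4. That position is achievable by scheduling everything else first.

4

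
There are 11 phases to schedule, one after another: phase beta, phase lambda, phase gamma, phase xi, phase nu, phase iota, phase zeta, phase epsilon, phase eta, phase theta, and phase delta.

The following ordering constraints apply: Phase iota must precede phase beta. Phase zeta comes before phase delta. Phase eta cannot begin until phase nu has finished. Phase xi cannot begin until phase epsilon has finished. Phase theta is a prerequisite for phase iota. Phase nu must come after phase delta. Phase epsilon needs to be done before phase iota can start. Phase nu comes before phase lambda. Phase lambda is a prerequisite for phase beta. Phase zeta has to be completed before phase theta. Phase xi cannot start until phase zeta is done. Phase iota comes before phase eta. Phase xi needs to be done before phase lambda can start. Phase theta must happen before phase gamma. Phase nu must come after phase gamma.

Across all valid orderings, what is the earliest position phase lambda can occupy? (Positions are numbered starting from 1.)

Every phase that must precede phase lambda has to come before it. Tracing all chains that end at phase lambda, those phases are: phase gamma, phase xi, phase nu, phase zeta, phase epsilon, phase theta, phase delta — 7 in total.
With 7 mandatory predecessors, the earliest phase lambda can sit is position 7+1 = 8, and placing just those 7 first achieves it.

8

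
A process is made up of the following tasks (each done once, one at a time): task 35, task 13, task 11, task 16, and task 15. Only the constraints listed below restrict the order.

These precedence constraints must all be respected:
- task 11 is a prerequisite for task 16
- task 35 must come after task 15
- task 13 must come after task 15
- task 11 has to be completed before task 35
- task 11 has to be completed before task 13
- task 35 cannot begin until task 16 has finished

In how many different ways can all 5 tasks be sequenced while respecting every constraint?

8

2 tasks have no prerequisites (task 11, task 15), so any of them could come first.
Counting all ways to extend the partial order to a total order gives 8.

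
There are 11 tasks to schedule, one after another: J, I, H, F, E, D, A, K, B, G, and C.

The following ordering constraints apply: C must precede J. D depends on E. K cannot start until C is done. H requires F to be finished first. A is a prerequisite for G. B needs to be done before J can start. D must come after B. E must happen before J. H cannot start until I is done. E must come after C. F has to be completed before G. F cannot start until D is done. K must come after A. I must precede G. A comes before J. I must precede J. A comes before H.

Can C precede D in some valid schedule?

Yes

The constraints force C before D, so yes — every valid ordering has C earlier.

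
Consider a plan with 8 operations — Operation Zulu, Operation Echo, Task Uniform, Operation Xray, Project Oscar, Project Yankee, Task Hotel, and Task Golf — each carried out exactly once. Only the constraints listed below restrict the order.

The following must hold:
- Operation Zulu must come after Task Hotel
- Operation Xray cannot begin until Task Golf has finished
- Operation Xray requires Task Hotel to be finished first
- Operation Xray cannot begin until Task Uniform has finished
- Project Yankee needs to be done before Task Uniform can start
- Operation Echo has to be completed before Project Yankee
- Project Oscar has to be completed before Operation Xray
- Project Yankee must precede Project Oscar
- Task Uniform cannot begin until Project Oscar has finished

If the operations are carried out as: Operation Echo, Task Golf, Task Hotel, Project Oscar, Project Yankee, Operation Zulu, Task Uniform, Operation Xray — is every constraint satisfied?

No

The sequence places Project Oscar ahead of Project Yankee.
Since Project Yankee is required before Project Oscar, the ordering is invalid.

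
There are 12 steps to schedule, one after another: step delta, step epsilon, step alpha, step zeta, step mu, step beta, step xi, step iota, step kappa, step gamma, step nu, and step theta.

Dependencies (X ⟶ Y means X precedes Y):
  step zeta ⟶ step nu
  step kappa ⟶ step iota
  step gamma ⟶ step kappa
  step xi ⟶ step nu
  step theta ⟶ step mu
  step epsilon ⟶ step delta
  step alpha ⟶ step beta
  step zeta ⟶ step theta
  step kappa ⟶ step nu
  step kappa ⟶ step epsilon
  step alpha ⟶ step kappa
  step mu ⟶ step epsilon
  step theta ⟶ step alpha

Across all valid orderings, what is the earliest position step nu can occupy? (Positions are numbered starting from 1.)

7

Working backwards through the constraints from step nu, its full set of required predecessors is step alpha, step zeta, step xi, step kappa, step gamma, step theta — 6 of them.
So at minimum 6 steps come before step nu, putting step nu no earlier than position 7. That position is achievable by scheduling exactly those predecessors first.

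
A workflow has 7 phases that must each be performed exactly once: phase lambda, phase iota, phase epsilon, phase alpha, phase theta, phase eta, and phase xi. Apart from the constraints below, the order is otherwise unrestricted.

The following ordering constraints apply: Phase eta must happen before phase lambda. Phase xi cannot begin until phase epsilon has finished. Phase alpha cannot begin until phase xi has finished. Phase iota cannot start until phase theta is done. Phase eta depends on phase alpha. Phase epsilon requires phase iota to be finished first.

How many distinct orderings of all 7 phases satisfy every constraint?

Phase theta is the only phase with nothing required before it, so every ordering starts there.
Continuing from there, at each step only one phase has all its prerequisites placed, so the ordering is fully determined — there is exactly 1.

1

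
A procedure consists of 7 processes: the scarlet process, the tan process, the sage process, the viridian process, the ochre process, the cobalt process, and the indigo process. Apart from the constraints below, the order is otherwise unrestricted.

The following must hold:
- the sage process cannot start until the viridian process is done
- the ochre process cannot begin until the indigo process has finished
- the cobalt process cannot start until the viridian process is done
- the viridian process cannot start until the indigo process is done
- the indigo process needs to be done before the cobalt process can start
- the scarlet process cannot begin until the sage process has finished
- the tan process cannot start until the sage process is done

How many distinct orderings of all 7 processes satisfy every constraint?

Only the indigo process has no prerequisites, so it must go first.
Enumerating by repeatedly choosing an available process (one whose prerequisites are all placed) gives 48 distinct complete orderings.

48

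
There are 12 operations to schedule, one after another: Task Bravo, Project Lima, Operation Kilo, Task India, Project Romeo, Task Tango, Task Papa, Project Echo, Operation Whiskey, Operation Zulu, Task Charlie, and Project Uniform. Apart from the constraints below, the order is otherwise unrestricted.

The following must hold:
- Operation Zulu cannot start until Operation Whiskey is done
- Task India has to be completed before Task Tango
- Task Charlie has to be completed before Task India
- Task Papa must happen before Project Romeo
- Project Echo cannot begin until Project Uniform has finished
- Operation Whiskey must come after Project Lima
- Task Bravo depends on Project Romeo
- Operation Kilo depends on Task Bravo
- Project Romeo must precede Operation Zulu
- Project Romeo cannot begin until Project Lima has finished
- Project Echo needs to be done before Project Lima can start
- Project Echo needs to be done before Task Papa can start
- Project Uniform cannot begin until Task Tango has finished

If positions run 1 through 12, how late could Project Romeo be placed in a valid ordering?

Following every chain forward from Project Romeo, the operations that must come later are Task Bravo, Operation Kilo, Operation Zulu — 3 of them.
So at least 3 operations follow Project Romeo, putting Project Romeo no later than position 9. That position is achievable by scheduling everything else first.

9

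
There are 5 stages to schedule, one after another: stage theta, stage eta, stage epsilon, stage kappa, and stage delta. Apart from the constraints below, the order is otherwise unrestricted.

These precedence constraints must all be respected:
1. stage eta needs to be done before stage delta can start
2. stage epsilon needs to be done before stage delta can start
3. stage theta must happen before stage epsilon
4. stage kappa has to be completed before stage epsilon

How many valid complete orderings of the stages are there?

3 stages have no prerequisites (stage theta, stage eta, stage kappa), so any of them could come first.
Enumerating by repeatedly choosing an available stage (one whose prerequisites are all placed) gives 8 distinct complete orderings.

8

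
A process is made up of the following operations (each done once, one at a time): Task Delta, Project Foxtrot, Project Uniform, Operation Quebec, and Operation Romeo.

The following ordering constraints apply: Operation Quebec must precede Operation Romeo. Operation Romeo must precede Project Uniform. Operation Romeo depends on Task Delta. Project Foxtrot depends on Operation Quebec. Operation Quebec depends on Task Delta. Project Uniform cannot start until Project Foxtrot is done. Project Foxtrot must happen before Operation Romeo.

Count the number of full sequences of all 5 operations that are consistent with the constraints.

Task Delta is the only operation with nothing required before it, so every ordering starts there.
Every operation is then forced in turn, so only 1 complete ordering is consistent with the constraints.

1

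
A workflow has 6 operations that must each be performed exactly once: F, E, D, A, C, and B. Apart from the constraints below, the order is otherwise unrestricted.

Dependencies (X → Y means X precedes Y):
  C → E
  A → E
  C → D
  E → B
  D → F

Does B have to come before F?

No

Nothing in the constraints links B and F; they are unordered relative to each other.
There exist valid orderings with F before B, so B is not required to come first.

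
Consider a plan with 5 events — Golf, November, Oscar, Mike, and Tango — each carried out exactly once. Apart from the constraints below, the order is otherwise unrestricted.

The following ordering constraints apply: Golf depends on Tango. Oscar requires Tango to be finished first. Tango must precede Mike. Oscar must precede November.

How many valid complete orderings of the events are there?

12

Tango is the only event with nothing required before it, so every ordering starts there.
Systematically extending each partial ordering one event at a time and counting, there are 12 complete orderings.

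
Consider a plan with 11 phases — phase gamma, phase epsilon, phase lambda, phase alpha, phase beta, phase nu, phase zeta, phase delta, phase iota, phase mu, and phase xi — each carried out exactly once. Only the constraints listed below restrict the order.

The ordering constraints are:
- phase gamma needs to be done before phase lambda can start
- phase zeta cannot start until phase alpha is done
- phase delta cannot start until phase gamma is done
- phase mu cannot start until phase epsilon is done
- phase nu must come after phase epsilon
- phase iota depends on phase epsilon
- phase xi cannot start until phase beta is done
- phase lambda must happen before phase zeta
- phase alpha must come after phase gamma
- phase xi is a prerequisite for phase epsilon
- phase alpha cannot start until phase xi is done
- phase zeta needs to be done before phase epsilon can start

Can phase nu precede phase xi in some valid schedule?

Following phase xi → phase epsilon → phase nu, phase xi must precede phase nu in every valid ordering.
So no valid ordering can have phase nu before phase xi.

No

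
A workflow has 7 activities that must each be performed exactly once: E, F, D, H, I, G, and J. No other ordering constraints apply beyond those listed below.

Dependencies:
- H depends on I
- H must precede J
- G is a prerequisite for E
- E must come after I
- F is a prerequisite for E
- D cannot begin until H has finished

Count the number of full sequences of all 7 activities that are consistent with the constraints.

136

The activities with no prerequisites are F, I, G; any of them can be placed first.
Enumerating by repeatedly choosing an available activity (one whose prerequisites are all placed) gives 136 distinct complete orderings.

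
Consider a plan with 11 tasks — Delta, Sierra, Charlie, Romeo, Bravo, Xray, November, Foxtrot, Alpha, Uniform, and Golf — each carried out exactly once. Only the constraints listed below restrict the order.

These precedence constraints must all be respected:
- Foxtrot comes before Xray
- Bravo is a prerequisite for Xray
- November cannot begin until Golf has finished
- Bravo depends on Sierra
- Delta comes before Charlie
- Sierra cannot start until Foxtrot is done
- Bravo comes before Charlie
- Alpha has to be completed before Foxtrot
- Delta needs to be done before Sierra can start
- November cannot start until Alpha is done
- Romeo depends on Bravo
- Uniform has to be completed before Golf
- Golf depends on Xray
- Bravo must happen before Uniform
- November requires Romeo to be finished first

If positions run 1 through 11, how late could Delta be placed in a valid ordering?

3

The tasks that are forced after Delta, directly or by a chain of constraints, are Sierra, Charlie, Romeo, Bravo, Xray, November, Uniform, Golf. That's 8 tasks.
With 8 mandatory successors out of 11 tasks total, the latest slot for Delta is 11−8 = 3, and it's reachable by doing all non-successors before Delta.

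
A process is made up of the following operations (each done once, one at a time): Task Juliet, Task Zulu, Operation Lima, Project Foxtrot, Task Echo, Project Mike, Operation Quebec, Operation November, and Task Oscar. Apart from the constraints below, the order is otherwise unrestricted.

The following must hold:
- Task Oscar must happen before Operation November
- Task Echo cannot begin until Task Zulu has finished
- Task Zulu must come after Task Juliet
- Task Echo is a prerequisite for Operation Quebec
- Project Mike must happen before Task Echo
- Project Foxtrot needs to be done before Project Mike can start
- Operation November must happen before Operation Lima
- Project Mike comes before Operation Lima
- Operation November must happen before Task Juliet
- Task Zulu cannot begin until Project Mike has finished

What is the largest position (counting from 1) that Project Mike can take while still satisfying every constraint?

5

Every operation that must follow Project Mike has to come after it. Tracing all chains starting from Project Mike, those operations are: Task Zulu, Operation Lima, Task Echo, Operation Quebec — 4 in total.
So at least 4 operations follow Project Mike, putting Project Mike no later than position 5. That position is achievable by scheduling everything else first.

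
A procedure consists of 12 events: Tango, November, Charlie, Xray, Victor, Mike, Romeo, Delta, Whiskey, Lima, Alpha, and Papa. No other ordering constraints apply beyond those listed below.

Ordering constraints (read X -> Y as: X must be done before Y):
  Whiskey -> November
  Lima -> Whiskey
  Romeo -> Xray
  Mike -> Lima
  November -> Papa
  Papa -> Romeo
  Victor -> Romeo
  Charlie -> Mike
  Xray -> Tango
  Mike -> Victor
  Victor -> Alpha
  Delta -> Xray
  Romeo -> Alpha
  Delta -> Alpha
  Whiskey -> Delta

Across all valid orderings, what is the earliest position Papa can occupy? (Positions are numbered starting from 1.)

6

Every event that must precede Papa has to come before it. Tracing all chains that end at Papa, those events are: November, Charlie, Mike, Whiskey, Lima — 5 in total.
With 5 mandatory predecessors, the earliest Papa can sit is position 5+1 = 6, and placing just those 5 first achieves it.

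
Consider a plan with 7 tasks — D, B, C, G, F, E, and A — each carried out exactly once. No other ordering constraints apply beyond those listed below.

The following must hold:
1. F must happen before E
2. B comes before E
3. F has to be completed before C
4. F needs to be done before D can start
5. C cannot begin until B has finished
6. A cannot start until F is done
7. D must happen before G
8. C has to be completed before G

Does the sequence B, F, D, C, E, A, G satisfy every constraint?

Checking each listed constraint against this order: for instance, F is in position 2 and A in position 6, so that constraint holds — and the remaining constraints check out the same way.

Yes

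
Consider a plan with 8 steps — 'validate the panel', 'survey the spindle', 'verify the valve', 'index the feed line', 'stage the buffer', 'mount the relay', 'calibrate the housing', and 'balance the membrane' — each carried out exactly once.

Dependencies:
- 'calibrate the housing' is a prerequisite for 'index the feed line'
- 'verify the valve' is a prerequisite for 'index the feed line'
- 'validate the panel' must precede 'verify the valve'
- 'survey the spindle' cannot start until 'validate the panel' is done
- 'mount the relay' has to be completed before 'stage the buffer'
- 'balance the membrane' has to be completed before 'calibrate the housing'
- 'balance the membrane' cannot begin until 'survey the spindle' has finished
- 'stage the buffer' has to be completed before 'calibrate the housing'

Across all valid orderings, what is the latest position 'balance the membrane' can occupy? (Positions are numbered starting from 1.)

6

Every step that must follow 'balance the membrane' has to come after it. Tracing all chains starting from 'balance the membrane', those steps are: 'index the feed line', 'calibrate the housing' — 2 in total.
So at least 2 steps follow 'balance the membrane', putting 'balance the membrane' no later than position 6. That position is achievable by scheduling everything else first.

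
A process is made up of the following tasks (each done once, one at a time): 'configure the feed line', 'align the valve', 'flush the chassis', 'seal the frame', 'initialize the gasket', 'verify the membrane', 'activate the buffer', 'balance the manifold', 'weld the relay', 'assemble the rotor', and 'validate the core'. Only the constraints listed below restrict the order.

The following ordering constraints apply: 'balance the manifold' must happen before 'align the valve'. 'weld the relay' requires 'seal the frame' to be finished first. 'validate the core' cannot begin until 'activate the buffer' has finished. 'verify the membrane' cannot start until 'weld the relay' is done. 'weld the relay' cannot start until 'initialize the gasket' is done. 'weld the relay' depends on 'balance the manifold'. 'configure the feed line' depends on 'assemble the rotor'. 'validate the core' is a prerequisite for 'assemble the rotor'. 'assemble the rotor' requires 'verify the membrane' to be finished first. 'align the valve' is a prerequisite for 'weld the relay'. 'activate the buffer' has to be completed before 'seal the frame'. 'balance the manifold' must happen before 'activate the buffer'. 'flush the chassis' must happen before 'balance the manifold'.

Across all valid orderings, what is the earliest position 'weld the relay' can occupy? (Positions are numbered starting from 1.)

Every task that must precede 'weld the relay' has to come before it. Tracing all chains that end at 'weld the relay', those tasks are: 'align the valve', 'flush the chassis', 'seal the frame', 'initialize the gasket', 'activate the buffer', 'balance the manifold' — 6 in total.
With 6 mandatory predecessors, the earliest 'weld the relay' can sit is position 6+1 = 7, and placing just those 6 first achieves it.

7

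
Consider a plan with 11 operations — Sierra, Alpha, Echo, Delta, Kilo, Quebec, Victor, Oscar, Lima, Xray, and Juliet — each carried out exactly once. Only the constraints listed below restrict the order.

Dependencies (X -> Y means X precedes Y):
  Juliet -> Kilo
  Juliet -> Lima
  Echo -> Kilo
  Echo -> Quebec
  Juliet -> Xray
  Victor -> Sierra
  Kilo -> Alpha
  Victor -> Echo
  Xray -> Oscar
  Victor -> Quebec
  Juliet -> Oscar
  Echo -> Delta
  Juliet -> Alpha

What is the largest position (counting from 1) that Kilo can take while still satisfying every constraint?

10

The only operation forced after Kilo (directly or by a chain) is Alpha.
With 1 mandatory successor out of 11 operations total, the latest slot for Kilo is 11−1 = 10, and it's reachable by doing all non-successors before Kilo.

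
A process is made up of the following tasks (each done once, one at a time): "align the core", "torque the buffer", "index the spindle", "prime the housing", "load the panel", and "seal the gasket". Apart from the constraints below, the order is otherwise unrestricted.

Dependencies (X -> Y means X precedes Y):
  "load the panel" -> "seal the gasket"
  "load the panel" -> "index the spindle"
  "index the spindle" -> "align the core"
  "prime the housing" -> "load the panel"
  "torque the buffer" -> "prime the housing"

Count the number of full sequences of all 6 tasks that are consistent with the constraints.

3

"torque the buffer" is the only task with nothing required before it, so every ordering starts there.
Enumerating by repeatedly choosing an available task (one whose prerequisites are all placed) gives 3 distinct complete orderings.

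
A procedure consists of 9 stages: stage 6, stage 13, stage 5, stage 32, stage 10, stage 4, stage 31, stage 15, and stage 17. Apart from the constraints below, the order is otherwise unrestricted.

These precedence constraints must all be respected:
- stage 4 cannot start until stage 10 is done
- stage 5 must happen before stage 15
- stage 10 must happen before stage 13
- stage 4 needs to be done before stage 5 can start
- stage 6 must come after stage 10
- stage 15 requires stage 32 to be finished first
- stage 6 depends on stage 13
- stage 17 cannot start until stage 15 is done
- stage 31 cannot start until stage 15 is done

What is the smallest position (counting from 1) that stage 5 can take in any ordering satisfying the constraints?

3

The stages that are forced before stage 5, directly or transitively, are stage 10, stage 4. That's 2 stages.
So at minimum 2 stages come before stage 5, putting stage 5 no earlier than position 3. That position is achievable by scheduling exactly those predecessors first.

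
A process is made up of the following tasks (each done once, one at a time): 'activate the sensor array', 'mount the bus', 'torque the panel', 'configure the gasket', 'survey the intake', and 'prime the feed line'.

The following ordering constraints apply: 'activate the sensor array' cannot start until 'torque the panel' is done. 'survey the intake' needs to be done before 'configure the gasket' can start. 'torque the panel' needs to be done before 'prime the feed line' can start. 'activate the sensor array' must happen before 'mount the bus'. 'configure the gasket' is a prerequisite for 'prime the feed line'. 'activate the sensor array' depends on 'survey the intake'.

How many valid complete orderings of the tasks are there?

The tasks with no prerequisites are 'torque the panel', 'survey the intake'; any of them can be placed first.
Counting all ways to extend the partial order to a total order gives 15.

15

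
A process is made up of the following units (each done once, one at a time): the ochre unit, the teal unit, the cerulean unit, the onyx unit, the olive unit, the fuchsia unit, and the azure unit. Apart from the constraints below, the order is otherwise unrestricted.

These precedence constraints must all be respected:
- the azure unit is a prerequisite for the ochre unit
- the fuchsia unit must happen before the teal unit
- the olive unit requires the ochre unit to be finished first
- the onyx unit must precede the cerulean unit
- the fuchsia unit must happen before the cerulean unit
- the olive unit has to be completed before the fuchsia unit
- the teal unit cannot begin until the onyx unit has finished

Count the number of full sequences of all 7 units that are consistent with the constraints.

10

2 units have no prerequisites (the onyx unit, the azure unit), so any of them could come first.
Systematically extending each partial ordering one unit at a time and counting, there are 10 complete orderings.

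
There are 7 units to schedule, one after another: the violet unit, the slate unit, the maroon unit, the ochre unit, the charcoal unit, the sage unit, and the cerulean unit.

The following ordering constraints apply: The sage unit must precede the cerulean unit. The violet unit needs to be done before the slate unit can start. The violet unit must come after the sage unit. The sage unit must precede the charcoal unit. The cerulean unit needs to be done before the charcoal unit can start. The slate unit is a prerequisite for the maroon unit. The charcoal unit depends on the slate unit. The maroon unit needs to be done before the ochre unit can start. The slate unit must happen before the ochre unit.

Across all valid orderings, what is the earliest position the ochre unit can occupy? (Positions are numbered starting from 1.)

Working backwards through the constraints from the ochre unit, its full set of required predecessors is the violet unit, the slate unit, the maroon unit, the sage unit — 4 of them.
So at minimum 4 units come before the ochre unit, putting the ochre unit no earlier than position 5. That position is achievable by scheduling exactly those predecessors first.

5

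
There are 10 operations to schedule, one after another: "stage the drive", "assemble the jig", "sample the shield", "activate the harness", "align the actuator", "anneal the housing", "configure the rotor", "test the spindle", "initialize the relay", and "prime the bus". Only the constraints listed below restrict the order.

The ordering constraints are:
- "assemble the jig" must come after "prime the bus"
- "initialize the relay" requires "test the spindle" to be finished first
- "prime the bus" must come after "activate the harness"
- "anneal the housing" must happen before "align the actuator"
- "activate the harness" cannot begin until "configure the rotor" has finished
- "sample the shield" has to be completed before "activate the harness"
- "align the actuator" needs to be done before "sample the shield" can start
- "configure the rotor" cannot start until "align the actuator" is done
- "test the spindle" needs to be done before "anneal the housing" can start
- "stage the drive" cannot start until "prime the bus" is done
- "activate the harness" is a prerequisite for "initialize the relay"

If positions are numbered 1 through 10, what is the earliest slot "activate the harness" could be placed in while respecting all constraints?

6

Working backwards through the constraints from "activate the harness", its full set of required predecessors is "sample the shield", "align the actuator", "anneal the housing", "configure the rotor", "test the spindle" — 5 of them.
With 5 mandatory predecessors, the earliest "activate the harness" can sit is position 5+1 = 6, and placing just those 5 first achieves it.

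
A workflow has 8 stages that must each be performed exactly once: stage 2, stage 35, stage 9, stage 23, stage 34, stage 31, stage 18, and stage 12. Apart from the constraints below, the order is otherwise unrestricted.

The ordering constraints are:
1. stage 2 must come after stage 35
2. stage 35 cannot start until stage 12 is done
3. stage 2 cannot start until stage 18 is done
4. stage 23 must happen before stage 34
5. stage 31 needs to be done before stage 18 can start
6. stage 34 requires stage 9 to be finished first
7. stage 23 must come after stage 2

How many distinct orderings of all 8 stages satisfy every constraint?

42

3 stages have no prerequisites (stage 9, stage 31, stage 12), so any of them could come first.
Enumerating by repeatedly choosing an available stage (one whose prerequisites are all placed) gives 42 distinct complete orderings.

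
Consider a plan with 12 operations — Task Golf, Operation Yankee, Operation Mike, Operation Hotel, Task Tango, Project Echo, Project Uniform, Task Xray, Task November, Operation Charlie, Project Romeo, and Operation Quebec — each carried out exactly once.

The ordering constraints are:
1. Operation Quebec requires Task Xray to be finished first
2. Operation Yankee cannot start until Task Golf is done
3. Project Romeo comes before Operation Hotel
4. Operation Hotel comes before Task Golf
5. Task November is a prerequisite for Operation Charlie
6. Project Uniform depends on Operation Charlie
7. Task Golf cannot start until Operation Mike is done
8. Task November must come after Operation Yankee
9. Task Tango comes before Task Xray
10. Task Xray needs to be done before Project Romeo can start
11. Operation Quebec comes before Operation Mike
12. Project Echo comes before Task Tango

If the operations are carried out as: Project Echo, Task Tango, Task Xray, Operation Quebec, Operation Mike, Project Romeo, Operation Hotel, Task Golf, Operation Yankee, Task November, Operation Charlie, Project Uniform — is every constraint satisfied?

Yes

Every stated constraint is respected: Operation Mike sits at position 5, ahead of Task Golf at position 8, and each of the other listed pairs likewise has the predecessor earlier in the sequence.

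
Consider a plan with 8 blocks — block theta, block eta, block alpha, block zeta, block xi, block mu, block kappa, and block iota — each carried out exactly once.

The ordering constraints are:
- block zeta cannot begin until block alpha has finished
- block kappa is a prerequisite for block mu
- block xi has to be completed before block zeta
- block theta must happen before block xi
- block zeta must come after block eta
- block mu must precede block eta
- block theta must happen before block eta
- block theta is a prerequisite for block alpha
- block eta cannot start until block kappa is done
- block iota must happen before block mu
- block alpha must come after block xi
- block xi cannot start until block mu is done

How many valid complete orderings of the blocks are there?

24

3 blocks have no prerequisites (block theta, block kappa, block iota), so any of them could come first.
Systematically extending each partial ordering one block at a time and counting, there are 24 complete orderings.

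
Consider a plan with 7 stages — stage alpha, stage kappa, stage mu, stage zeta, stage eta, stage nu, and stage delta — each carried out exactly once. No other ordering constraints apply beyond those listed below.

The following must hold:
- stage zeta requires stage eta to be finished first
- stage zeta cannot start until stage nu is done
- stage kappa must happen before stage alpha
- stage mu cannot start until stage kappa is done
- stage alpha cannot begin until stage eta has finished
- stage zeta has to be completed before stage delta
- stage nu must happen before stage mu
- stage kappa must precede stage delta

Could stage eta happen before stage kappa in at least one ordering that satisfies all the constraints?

No chain of constraints runs from stage kappa to stage eta, so stage kappa is not required to come first.
That means at least one valid schedule has stage eta before stage kappa.

Yes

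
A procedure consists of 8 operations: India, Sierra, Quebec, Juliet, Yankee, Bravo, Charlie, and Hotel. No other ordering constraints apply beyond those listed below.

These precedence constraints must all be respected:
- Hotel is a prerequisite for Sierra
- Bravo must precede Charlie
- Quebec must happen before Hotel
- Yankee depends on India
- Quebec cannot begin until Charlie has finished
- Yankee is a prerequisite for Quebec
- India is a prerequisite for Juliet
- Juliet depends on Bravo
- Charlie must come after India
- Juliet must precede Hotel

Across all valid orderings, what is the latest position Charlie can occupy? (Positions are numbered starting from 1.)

5

The operations that are forced after Charlie, directly or by a chain of constraints, are Sierra, Quebec, Hotel. That's 3 operations.
With 3 mandatory successors out of 8 operations total, the latest slot for Charlie is 8−3 = 5, and it's reachable by doing all non-successors before Charlie.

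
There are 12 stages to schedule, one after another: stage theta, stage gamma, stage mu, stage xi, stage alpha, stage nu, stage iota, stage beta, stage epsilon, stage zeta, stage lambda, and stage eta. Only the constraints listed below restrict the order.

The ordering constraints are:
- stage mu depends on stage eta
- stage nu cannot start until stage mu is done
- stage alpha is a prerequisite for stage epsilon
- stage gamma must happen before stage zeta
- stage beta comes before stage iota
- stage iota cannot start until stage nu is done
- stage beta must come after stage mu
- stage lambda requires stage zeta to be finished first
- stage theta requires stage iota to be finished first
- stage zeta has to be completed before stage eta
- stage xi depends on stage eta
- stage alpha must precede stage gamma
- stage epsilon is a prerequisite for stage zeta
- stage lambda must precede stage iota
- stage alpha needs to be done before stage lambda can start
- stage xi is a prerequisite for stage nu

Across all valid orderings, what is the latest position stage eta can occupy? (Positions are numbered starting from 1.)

Every stage that must follow stage eta has to come after it. Tracing all chains starting from stage eta, those stages are: stage theta, stage mu, stage xi, stage nu, stage iota, stage beta — 6 in total.
With 6 mandatory successors out of 12 stages total, the latest slot for stage eta is 12−6 = 6, and it's reachable by doing all non-successors before stage eta.

6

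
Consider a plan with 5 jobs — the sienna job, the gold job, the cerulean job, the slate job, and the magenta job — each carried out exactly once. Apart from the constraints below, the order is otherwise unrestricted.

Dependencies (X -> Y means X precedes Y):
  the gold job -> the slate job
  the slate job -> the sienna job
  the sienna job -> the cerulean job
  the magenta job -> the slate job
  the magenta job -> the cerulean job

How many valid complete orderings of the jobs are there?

2

2 jobs have no prerequisites (the gold job, the magenta job), so any of them could come first.
Systematically extending each partial ordering one job at a time and counting, there are 2 complete orderings.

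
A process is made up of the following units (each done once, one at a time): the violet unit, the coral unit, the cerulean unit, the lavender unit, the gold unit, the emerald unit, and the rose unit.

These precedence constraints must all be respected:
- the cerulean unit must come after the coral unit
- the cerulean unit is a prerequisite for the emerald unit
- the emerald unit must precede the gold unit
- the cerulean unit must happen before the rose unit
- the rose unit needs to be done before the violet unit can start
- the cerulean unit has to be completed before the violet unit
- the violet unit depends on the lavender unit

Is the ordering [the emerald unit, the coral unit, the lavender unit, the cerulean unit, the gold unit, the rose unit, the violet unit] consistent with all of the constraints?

No

The sequence places the emerald unit ahead of the cerulean unit.
Since the cerulean unit is required before the emerald unit, the ordering is invalid.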